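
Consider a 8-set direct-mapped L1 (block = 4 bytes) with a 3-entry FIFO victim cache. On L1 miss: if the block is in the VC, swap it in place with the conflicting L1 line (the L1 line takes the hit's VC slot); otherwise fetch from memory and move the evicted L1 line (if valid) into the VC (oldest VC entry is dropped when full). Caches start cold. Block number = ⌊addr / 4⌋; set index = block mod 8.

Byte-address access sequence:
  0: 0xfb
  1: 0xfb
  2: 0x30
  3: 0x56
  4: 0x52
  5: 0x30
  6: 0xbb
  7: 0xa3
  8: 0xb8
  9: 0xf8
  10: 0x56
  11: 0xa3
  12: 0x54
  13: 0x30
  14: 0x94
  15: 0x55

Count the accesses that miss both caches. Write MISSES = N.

  [0] addr=0xfb blk=62 s=6: MISS | VC []
  [1] addr=0xfb blk=62 s=6: L1-HIT | VC []
  [2] addr=0x30 blk=12 s=4: MISS | VC []
  [3] addr=0x56 blk=21 s=5: MISS | VC []
  [4] addr=0x52 blk=20 s=4: MISS | VC [12]
  [5] addr=0x30 blk=12 s=4: VC-HIT | VC [20]
  [6] addr=0xbb blk=46 s=6: MISS | VC [20, 62]
  [7] addr=0xa3 blk=40 s=0: MISS | VC [20, 62]
  [8] addr=0xb8 blk=46 s=6: L1-HIT | VC [20, 62]
  [9] addr=0xf8 blk=62 s=6: VC-HIT | VC [20, 46]
  [10] addr=0x56 blk=21 s=5: L1-HIT | VC [20, 46]
  [11] addr=0xa3 blk=40 s=0: L1-HIT | VC [20, 46]
  [12] addr=0x54 blk=21 s=5: L1-HIT | VC [20, 46]
  [13] addr=0x30 blk=12 s=4: L1-HIT | VC [20, 46]
  [14] addr=0x94 blk=37 s=5: MISS | VC [20, 46, 21]
  [15] addr=0x55 blk=21 s=5: VC-HIT | VC [20, 46, 37]

MISSES = 7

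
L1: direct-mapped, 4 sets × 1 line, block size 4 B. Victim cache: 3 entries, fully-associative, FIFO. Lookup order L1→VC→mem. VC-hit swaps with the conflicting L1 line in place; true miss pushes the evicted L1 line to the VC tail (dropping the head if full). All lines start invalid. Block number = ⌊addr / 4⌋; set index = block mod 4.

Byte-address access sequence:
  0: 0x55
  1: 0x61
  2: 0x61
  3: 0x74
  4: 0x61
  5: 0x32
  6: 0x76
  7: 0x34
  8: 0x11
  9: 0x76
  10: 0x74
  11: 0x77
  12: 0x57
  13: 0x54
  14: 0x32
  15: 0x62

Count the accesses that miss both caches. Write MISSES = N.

#0 0x55→b21/s1 MISS; vc=[]
#1 0x61→b24/s0 MISS; vc=[]
#2 0x61→b24/s0 L1-HIT; vc=[]
#3 0x74→b29/s1 MISS; vc=[21]
#4 0x61→b24/s0 L1-HIT; vc=[21]
#5 0x32→b12/s0 MISS; vc=[21,24]
#6 0x76→b29/s1 L1-HIT; vc=[21,24]
#7 0x34→b13/s1 MISS; vc=[21,24,29]
#8 0x11→b4/s0 MISS; vc=[24,29,12]
#9 0x76→b29/s1 VC-HIT; vc=[24,13,12]
#10 0x74→b29/s1 L1-HIT; vc=[24,13,12]
#11 0x77→b29/s1 L1-HIT; vc=[24,13,12]
#12 0x57→b21/s1 MISS; vc=[13,12,29]
#13 0x54→b21/s1 L1-HIT; vc=[13,12,29]
#14 0x32→b12/s0 VC-HIT; vc=[13,4,29]
#15 0x62→b24/s0 MISS; vc=[4,29,12]

MISSES = 8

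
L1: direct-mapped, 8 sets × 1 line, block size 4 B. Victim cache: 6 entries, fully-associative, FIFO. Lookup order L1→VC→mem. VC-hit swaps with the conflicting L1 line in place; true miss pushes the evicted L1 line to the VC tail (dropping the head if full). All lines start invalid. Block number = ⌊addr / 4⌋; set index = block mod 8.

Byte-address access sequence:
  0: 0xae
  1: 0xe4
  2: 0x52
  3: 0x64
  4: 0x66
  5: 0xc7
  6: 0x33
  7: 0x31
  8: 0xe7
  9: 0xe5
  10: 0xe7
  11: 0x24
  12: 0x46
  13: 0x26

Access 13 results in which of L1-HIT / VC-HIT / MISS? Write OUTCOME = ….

  [0] addr=0xae blk=43 s=3: MISS | VC []
  [1] addr=0xe4 blk=57 s=1: MISS | VC []
  [2] addr=0x52 blk=20 s=4: MISS | VC []
  [3] addr=0x64 blk=25 s=1: MISS | VC [57]
  [4] addr=0x66 blk=25 s=1: L1-HIT | VC [57]
  [5] addr=0xc7 blk=49 s=1: MISS | VC [57, 25]
  [6] addr=0x33 blk=12 s=4: MISS | VC [57, 25, 20]
  [7] addr=0x31 blk=12 s=4: L1-HIT | VC [57, 25, 20]
  [8] addr=0xe7 blk=57 s=1: VC-HIT | VC [49, 25, 20]
  [9] addr=0xe5 blk=57 s=1: L1-HIT | VC [49, 25, 20]
  [10] addr=0xe7 blk=57 s=1: L1-HIT | VC [49, 25, 20]
  [11] addr=0x24 blk=9 s=1: MISS | VC [49, 25, 20, 57]
  [12] addr=0x46 blk=17 s=1: MISS | VC [49, 25, 20, 57, 9]
  [13] addr=0x26 blk=9 s=1: VC-HIT | VC [49, 25, 20, 57, 17]

OUTCOME = VC-HIT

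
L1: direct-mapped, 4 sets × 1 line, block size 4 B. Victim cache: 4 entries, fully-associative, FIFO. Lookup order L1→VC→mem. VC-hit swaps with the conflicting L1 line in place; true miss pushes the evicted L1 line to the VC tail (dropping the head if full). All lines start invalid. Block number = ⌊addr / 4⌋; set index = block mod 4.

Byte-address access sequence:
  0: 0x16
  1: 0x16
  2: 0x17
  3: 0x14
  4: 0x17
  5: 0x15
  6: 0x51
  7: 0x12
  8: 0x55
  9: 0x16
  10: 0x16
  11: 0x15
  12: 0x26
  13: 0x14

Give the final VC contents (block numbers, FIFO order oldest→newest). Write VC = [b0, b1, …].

VC = [20, 21, 9]

  [0] addr=0x16 blk=5 s=1: MISS | VC []
  [1] addr=0x16 blk=5 s=1: L1-HIT | VC []
  [2] addr=0x17 blk=5 s=1: L1-HIT | VC []
  [3] addr=0x14 blk=5 s=1: L1-HIT | VC []
  [4] addr=0x17 blk=5 s=1: L1-HIT | VC []
  [5] addr=0x15 blk=5 s=1: L1-HIT | VC []
  [6] addr=0x51 blk=20 s=0: MISS | VC []
  [7] addr=0x12 blk=4 s=0: MISS | VC [20]
  [8] addr=0x55 blk=21 s=1: MISS | VC [20, 5]
  [9] addr=0x16 blk=5 s=1: VC-HIT | VC [20, 21]
  [10] addr=0x16 blk=5 s=1: L1-HIT | VC [20, 21]
  [11] addr=0x15 blk=5 s=1: L1-HIT | VC [20, 21]
  [12] addr=0x26 blk=9 s=1: MISS | VC [20, 21, 5]
  [13] addr=0x14 blk=5 s=1: VC-HIT | VC [20, 21, 9]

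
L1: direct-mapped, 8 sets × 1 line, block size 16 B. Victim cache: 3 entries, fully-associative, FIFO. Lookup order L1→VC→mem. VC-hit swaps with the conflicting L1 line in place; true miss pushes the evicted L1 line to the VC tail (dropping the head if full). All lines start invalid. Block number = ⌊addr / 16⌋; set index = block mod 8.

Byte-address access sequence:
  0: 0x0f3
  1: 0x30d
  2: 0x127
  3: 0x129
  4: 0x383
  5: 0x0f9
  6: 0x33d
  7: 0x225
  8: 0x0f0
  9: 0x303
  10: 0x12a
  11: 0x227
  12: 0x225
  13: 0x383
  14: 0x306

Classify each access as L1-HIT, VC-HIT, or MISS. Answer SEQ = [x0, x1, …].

#0 0xf3→b15/s7 MISS; vc=[]
#1 0x30d→b48/s0 MISS; vc=[]
#2 0x127→b18/s2 MISS; vc=[]
#3 0x129→b18/s2 L1-HIT; vc=[]
#4 0x383→b56/s0 MISS; vc=[48]
#5 0xf9→b15/s7 L1-HIT; vc=[48]
#6 0x33d→b51/s3 MISS; vc=[48]
#7 0x225→b34/s2 MISS; vc=[48,18]
#8 0xf0→b15/s7 L1-HIT; vc=[48,18]
#9 0x303→b48/s0 VC-HIT; vc=[56,18]
#10 0x12a→b18/s2 VC-HIT; vc=[56,34]
#11 0x227→b34/s2 VC-HIT; vc=[56,18]
#12 0x225→b34/s2 L1-HIT; vc=[56,18]
#13 0x383→b56/s0 VC-HIT; vc=[48,18]
#14 0x306→b48/s0 VC-HIT; vc=[56,18]

SEQ = [MISS, MISS, MISS, L1-HIT, MISS, L1-HIT, MISS, MISS, L1-HIT, VC-HIT, VC-HIT, VC-HIT, L1-HIT, VC-HIT, VC-HIT]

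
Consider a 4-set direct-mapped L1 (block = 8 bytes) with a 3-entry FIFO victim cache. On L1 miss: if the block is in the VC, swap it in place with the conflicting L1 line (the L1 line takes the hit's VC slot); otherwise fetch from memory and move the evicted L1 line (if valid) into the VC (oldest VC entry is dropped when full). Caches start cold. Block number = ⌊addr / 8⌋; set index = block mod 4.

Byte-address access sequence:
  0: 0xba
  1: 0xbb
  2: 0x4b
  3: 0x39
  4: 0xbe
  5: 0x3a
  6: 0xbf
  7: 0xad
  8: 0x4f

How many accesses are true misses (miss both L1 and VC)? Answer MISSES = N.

  [0] addr=0xba blk=23 s=3: MISS | VC []
  [1] addr=0xbb blk=23 s=3: L1-HIT | VC []
  [2] addr=0x4b blk=9 s=1: MISS | VC []
  [3] addr=0x39 blk=7 s=3: MISS | VC [23]
  [4] addr=0xbe blk=23 s=3: VC-HIT | VC [7]
  [5] addr=0x3a blk=7 s=3: VC-HIT | VC [23]
  [6] addr=0xbf blk=23 s=3: VC-HIT | VC [7]
  [7] addr=0xad blk=21 s=1: MISS | VC [7, 9]
  [8] addr=0x4f blk=9 s=1: VC-HIT | VC [7, 21]

MISSES = 4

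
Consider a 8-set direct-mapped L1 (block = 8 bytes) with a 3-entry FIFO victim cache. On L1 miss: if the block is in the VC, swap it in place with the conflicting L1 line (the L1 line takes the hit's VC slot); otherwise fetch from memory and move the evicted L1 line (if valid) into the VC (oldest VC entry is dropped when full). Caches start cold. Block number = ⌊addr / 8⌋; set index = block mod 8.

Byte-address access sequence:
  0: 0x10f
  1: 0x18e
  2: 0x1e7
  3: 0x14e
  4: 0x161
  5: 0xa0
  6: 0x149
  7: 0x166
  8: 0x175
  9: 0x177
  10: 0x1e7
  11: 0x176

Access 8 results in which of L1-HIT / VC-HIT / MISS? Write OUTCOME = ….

OUTCOME = MISS

  [0] addr=0x10f blk=33 s=1: MISS | VC []
  [1] addr=0x18e blk=49 s=1: MISS | VC [33]
  [2] addr=0x1e7 blk=60 s=4: MISS | VC [33]
  [3] addr=0x14e blk=41 s=1: MISS | VC [33, 49]
  [4] addr=0x161 blk=44 s=4: MISS | VC [33, 49, 60]
  [5] addr=0xa0 blk=20 s=4: MISS | VC [49, 60, 44]
  [6] addr=0x149 blk=41 s=1: L1-HIT | VC [49, 60, 44]
  [7] addr=0x166 blk=44 s=4: VC-HIT | VC [49, 60, 20]
  [8] addr=0x175 blk=46 s=6: MISS | VC [49, 60, 20]
  [9] addr=0x177 blk=46 s=6: L1-HIT | VC [49, 60, 20]
  [10] addr=0x1e7 blk=60 s=4: VC-HIT | VC [49, 44, 20]
  [11] addr=0x176 blk=46 s=6: L1-HIT | VC [49, 44, 20]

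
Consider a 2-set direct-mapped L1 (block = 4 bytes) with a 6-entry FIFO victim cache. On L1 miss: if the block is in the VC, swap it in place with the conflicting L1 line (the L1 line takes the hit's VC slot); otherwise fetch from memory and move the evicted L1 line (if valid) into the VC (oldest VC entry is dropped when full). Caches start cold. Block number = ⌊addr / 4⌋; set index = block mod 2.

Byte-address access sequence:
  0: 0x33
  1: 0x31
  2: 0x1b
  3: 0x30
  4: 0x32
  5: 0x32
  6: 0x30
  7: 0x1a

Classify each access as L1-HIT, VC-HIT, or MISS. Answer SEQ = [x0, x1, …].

SEQ = [MISS, L1-HIT, MISS, VC-HIT, L1-HIT, L1-HIT, L1-HIT, VC-HIT]

  [0] addr=0x33 blk=12 s=0: MISS | VC []
  [1] addr=0x31 blk=12 s=0: L1-HIT | VC []
  [2] addr=0x1b blk=6 s=0: MISS | VC [12]
  [3] addr=0x30 blk=12 s=0: VC-HIT | VC [6]
  [4] addr=0x32 blk=12 s=0: L1-HIT | VC [6]
  [5] addr=0x32 blk=12 s=0: L1-HIT | VC [6]
  [6] addr=0x30 blk=12 s=0: L1-HIT | VC [6]
  [7] addr=0x1a blk=6 s=0: VC-HIT | VC [12]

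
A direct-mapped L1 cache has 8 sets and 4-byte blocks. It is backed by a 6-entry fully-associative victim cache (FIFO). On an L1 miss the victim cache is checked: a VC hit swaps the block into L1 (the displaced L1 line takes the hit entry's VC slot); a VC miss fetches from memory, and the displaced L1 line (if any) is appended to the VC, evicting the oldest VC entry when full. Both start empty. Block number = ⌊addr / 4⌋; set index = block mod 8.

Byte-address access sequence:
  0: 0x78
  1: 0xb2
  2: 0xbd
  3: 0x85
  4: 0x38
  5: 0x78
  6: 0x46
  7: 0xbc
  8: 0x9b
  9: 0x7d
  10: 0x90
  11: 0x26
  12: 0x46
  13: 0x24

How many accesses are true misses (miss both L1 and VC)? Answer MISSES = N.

0: 0x78 (blk 30, set 6) → MISS  vc=[]
1: 0xb2 (blk 44, set 4) → MISS  vc=[]
2: 0xbd (blk 47, set 7) → MISS  vc=[]
3: 0x85 (blk 33, set 1) → MISS  vc=[]
4: 0x38 (blk 14, set 6) → MISS  vc=[30]
5: 0x78 (blk 30, set 6) → VC-HIT  vc=[14]
6: 0x46 (blk 17, set 1) → MISS  vc=[14, 33]
7: 0xbc (blk 47, set 7) → L1-HIT  vc=[14, 33]
8: 0x9b (blk 38, set 6) → MISS  vc=[14, 33, 30]
9: 0x7d (blk 31, set 7) → MISS  vc=[14, 33, 30, 47]
10: 0x90 (blk 36, set 4) → MISS  vc=[14, 33, 30, 47, 44]
11: 0x26 (blk 9, set 1) → MISS  vc=[14, 33, 30, 47, 44, 17]
12: 0x46 (blk 17, set 1) → VC-HIT  vc=[14, 33, 30, 47, 44, 9]
13: 0x24 (blk 9, set 1) → VC-HIT  vc=[14, 33, 30, 47, 44, 17]

MISSES = 10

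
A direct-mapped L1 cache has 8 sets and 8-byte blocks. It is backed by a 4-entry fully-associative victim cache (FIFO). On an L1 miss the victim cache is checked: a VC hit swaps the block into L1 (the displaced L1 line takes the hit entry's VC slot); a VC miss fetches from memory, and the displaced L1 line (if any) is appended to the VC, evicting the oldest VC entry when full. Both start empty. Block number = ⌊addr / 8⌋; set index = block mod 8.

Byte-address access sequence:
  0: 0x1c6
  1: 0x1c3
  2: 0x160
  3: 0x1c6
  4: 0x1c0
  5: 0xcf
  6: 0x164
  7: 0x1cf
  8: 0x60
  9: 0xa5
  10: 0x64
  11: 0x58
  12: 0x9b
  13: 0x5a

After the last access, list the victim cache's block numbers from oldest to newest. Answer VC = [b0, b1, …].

0: 0x1c6 (blk 56, set 0) → MISS  vc=[]
1: 0x1c3 (blk 56, set 0) → L1-HIT  vc=[]
2: 0x160 (blk 44, set 4) → MISS  vc=[]
3: 0x1c6 (blk 56, set 0) → L1-HIT  vc=[]
4: 0x1c0 (blk 56, set 0) → L1-HIT  vc=[]
5: 0xcf (blk 25, set 1) → MISS  vc=[]
6: 0x164 (blk 44, set 4) → L1-HIT  vc=[]
7: 0x1cf (blk 57, set 1) → MISS  vc=[25]
8: 0x60 (blk 12, set 4) → MISS  vc=[25, 44]
9: 0xa5 (blk 20, set 4) → MISS  vc=[25, 44, 12]
10: 0x64 (blk 12, set 4) → VC-HIT  vc=[25, 44, 20]
11: 0x58 (blk 11, set 3) → MISS  vc=[25, 44, 20]
12: 0x9b (blk 19, set 3) → MISS  vc=[25, 44, 20, 11]
13: 0x5a (blk 11, set 3) → VC-HIT  vc=[25, 44, 20, 19]

VC = [25, 44, 20, 19]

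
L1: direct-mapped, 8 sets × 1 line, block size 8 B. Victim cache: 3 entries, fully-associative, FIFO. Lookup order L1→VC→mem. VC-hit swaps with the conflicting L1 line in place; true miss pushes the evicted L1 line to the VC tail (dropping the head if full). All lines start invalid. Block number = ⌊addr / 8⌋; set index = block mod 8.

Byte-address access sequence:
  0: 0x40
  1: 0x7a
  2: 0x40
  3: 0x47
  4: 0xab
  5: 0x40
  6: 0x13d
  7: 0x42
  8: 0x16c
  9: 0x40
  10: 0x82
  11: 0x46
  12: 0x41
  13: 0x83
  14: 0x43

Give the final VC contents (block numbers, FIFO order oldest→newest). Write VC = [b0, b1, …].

  [0] addr=0x40 blk=8 s=0: MISS | VC []
  [1] addr=0x7a blk=15 s=7: MISS | VC []
  [2] addr=0x40 blk=8 s=0: L1-HIT | VC []
  [3] addr=0x47 blk=8 s=0: L1-HIT | VC []
  [4] addr=0xab blk=21 s=5: MISS | VC []
  [5] addr=0x40 blk=8 s=0: L1-HIT | VC []
  [6] addr=0x13d blk=39 s=7: MISS | VC [15]
  [7] addr=0x42 blk=8 s=0: L1-HIT | VC [15]
  [8] addr=0x16c blk=45 s=5: MISS | VC [15, 21]
  [9] addr=0x40 blk=8 s=0: L1-HIT | VC [15, 21]
  [10] addr=0x82 blk=16 s=0: MISS | VC [15, 21, 8]
  [11] addr=0x46 blk=8 s=0: VC-HIT | VC [15, 21, 16]
  [12] addr=0x41 blk=8 s=0: L1-HIT | VC [15, 21, 16]
  [13] addr=0x83 blk=16 s=0: VC-HIT | VC [15, 21, 8]
  [14] addr=0x43 blk=8 s=0: VC-HIT | VC [15, 21, 16]

VC = [15, 21, 16]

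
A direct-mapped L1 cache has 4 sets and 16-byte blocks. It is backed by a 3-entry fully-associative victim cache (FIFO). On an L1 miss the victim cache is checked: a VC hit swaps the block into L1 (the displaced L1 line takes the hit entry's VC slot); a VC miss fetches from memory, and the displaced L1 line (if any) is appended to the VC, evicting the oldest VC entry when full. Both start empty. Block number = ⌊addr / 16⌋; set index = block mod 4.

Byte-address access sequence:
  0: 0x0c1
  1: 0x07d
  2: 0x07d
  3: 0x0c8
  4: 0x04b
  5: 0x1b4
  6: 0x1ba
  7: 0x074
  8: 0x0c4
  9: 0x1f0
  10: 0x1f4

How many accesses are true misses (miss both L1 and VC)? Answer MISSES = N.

  [0] addr=0xc1 blk=12 s=0: MISS | VC []
  [1] addr=0x7d blk=7 s=3: MISS | VC []
  [2] addr=0x7d blk=7 s=3: L1-HIT | VC []
  [3] addr=0xc8 blk=12 s=0: L1-HIT | VC []
  [4] addr=0x4b blk=4 s=0: MISS | VC [12]
  [5] addr=0x1b4 blk=27 s=3: MISS | VC [12, 7]
  [6] addr=0x1ba blk=27 s=3: L1-HIT | VC [12, 7]
  [7] addr=0x74 blk=7 s=3: VC-HIT | VC [12, 27]
  [8] addr=0xc4 blk=12 s=0: VC-HIT | VC [4, 27]
  [9] addr=0x1f0 blk=31 s=3: MISS | VC [4, 27, 7]
  [10] addr=0x1f4 blk=31 s=3: L1-HIT | VC [4, 27, 7]

MISSES = 5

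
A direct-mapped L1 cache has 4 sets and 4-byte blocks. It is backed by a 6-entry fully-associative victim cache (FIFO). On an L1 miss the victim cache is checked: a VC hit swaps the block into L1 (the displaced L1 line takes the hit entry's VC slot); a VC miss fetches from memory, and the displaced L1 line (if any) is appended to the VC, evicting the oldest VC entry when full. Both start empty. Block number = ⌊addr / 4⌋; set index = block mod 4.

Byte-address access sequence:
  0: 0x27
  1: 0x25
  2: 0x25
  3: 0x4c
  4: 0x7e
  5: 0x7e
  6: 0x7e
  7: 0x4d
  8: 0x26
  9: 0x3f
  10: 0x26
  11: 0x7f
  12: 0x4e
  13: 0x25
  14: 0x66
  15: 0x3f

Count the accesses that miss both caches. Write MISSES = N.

MISSES = 5

#0 0x27→b9/s1 MISS; vc=[]
#1 0x25→b9/s1 L1-HIT; vc=[]
#2 0x25→b9/s1 L1-HIT; vc=[]
#3 0x4c→b19/s3 MISS; vc=[]
#4 0x7e→b31/s3 MISS; vc=[19]
#5 0x7e→b31/s3 L1-HIT; vc=[19]
#6 0x7e→b31/s3 L1-HIT; vc=[19]
#7 0x4d→b19/s3 VC-HIT; vc=[31]
#8 0x26→b9/s1 L1-HIT; vc=[31]
#9 0x3f→b15/s3 MISS; vc=[31,19]
#10 0x26→b9/s1 L1-HIT; vc=[31,19]
#11 0x7f→b31/s3 VC-HIT; vc=[15,19]
#12 0x4e→b19/s3 VC-HIT; vc=[15,31]
#13 0x25→b9/s1 L1-HIT; vc=[15,31]
#14 0x66→b25/s1 MISS; vc=[15,31,9]
#15 0x3f→b15/s3 VC-HIT; vc=[19,31,9]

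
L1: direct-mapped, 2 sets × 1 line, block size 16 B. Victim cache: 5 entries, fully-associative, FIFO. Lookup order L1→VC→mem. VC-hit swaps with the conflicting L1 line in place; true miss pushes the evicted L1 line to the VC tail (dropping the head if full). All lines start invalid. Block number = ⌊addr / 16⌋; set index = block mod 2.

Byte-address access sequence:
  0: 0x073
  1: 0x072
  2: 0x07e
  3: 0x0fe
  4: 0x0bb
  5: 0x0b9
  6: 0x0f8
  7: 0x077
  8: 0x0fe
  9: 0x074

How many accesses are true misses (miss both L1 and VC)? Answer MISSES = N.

MISSES = 3

  [0] addr=0x73 blk=7 s=1: MISS | VC []
  [1] addr=0x72 blk=7 s=1: L1-HIT | VC []
  [2] addr=0x7e blk=7 s=1: L1-HIT | VC []
  [3] addr=0xfe blk=15 s=1: MISS | VC [7]
  [4] addr=0xbb blk=11 s=1: MISS | VC [7, 15]
  [5] addr=0xb9 blk=11 s=1: L1-HIT | VC [7, 15]
  [6] addr=0xf8 blk=15 s=1: VC-HIT | VC [7, 11]
  [7] addr=0x77 blk=7 s=1: VC-HIT | VC [15, 11]
  [8] addr=0xfe blk=15 s=1: VC-HIT | VC [7, 11]
  [9] addr=0x74 blk=7 s=1: VC-HIT | VC [15, 11]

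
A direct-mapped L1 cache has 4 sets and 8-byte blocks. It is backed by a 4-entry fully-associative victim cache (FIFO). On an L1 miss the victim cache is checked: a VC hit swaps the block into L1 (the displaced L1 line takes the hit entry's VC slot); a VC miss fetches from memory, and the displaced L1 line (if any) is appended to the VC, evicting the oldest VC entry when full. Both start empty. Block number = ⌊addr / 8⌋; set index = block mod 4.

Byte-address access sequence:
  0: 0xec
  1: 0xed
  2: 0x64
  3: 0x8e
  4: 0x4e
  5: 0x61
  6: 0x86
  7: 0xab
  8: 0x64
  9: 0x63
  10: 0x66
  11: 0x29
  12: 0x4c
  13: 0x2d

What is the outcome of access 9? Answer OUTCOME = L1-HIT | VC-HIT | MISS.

OUTCOME = L1-HIT

  [0] addr=0xec blk=29 s=1: MISS | VC []
  [1] addr=0xed blk=29 s=1: L1-HIT | VC []
  [2] addr=0x64 blk=12 s=0: MISS | VC []
  [3] addr=0x8e blk=17 s=1: MISS | VC [29]
  [4] addr=0x4e blk=9 s=1: MISS | VC [29, 17]
  [5] addr=0x61 blk=12 s=0: L1-HIT | VC [29, 17]
  [6] addr=0x86 blk=16 s=0: MISS | VC [29, 17, 12]
  [7] addr=0xab blk=21 s=1: MISS | VC [29, 17, 12, 9]
  [8] addr=0x64 blk=12 s=0: VC-HIT | VC [29, 17, 16, 9]
  [9] addr=0x63 blk=12 s=0: L1-HIT | VC [29, 17, 16, 9]
  [10] addr=0x66 blk=12 s=0: L1-HIT | VC [29, 17, 16, 9]
  [11] addr=0x29 blk=5 s=1: MISS | VC [17, 16, 9, 21]
  [12] addr=0x4c blk=9 s=1: VC-HIT | VC [17, 16, 5, 21]
  [13] addr=0x2d blk=5 s=1: VC-HIT | VC [17, 16, 9, 21]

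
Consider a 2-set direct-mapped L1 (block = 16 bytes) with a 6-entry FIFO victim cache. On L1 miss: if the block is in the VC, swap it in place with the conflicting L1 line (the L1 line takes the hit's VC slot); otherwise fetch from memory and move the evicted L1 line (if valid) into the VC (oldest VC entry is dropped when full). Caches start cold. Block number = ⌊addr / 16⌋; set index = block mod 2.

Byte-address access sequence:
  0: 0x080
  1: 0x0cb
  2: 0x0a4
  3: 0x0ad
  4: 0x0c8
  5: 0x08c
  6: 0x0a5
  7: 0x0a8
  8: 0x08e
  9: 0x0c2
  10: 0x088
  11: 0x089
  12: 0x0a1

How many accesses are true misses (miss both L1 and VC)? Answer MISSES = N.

MISSES = 3

0: 0x80 (blk 8, set 0) → MISS  vc=[]
1: 0xcb (blk 12, set 0) → MISS  vc=[8]
2: 0xa4 (blk 10, set 0) → MISS  vc=[8, 12]
3: 0xad (blk 10, set 0) → L1-HIT  vc=[8, 12]
4: 0xc8 (blk 12, set 0) → VC-HIT  vc=[8, 10]
5: 0x8c (blk 8, set 0) → VC-HIT  vc=[12, 10]
6: 0xa5 (blk 10, set 0) → VC-HIT  vc=[12, 8]
7: 0xa8 (blk 10, set 0) → L1-HIT  vc=[12, 8]
8: 0x8e (blk 8, set 0) → VC-HIT  vc=[12, 10]
9: 0xc2 (blk 12, set 0) → VC-HIT  vc=[8, 10]
10: 0x88 (blk 8, set 0) → VC-HIT  vc=[12, 10]
11: 0x89 (blk 8, set 0) → L1-HIT  vc=[12, 10]
12: 0xa1 (blk 10, set 0) → VC-HIT  vc=[12, 8]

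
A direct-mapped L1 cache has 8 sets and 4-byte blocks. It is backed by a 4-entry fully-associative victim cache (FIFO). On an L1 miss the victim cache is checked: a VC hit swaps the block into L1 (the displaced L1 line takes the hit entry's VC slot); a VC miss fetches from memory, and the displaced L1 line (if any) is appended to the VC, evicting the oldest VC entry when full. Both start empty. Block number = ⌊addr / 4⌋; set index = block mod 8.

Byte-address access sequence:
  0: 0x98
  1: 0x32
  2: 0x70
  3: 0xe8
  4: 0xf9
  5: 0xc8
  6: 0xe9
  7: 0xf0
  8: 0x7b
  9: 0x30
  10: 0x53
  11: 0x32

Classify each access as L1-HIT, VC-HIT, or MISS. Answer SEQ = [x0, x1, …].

SEQ = [MISS, MISS, MISS, MISS, MISS, MISS, VC-HIT, MISS, MISS, MISS, MISS, VC-HIT]

  [0] addr=0x98 blk=38 s=6: MISS | VC []
  [1] addr=0x32 blk=12 s=4: MISS | VC []
  [2] addr=0x70 blk=28 s=4: MISS | VC [12]
  [3] addr=0xe8 blk=58 s=2: MISS | VC [12]
  [4] addr=0xf9 blk=62 s=6: MISS | VC [12, 38]
  [5] addr=0xc8 blk=50 s=2: MISS | VC [12, 38, 58]
  [6] addr=0xe9 blk=58 s=2: VC-HIT | VC [12, 38, 50]
  [7] addr=0xf0 blk=60 s=4: MISS | VC [12, 38, 50, 28]
  [8] addr=0x7b blk=30 s=6: MISS | VC [38, 50, 28, 62]
  [9] addr=0x30 blk=12 s=4: MISS | VC [50, 28, 62, 60]
  [10] addr=0x53 blk=20 s=4: MISS | VC [28, 62, 60, 12]
  [11] addr=0x32 blk=12 s=4: VC-HIT | VC [28, 62, 60, 20]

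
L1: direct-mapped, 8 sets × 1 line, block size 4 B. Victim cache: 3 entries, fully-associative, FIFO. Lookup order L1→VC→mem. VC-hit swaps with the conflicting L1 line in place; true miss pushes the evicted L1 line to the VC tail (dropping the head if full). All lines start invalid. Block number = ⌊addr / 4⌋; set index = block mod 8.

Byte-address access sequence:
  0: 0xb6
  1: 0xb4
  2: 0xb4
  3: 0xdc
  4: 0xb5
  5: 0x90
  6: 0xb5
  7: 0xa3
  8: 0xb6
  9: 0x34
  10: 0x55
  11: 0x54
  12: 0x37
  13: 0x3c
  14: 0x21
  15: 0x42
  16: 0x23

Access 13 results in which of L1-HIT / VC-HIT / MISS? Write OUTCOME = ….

0: 0xb6 (blk 45, set 5) → MISS  vc=[]
1: 0xb4 (blk 45, set 5) → L1-HIT  vc=[]
2: 0xb4 (blk 45, set 5) → L1-HIT  vc=[]
3: 0xdc (blk 55, set 7) → MISS  vc=[]
4: 0xb5 (blk 45, set 5) → L1-HIT  vc=[]
5: 0x90 (blk 36, set 4) → MISS  vc=[]
6: 0xb5 (blk 45, set 5) → L1-HIT  vc=[]
7: 0xa3 (blk 40, set 0) → MISS  vc=[]
8: 0xb6 (blk 45, set 5) → L1-HIT  vc=[]
9: 0x34 (blk 13, set 5) → MISS  vc=[45]
10: 0x55 (blk 21, set 5) → MISS  vc=[45, 13]
11: 0x54 (blk 21, set 5) → L1-HIT  vc=[45, 13]
12: 0x37 (blk 13, set 5) → VC-HIT  vc=[45, 21]
13: 0x3c (blk 15, set 7) → MISS  vc=[45, 21, 55]
14: 0x21 (blk 8, set 0) → MISS  vc=[21, 55, 40]
15: 0x42 (blk 16, set 0) → MISS  vc=[55, 40, 8]
16: 0x23 (blk 8, set 0) → VC-HIT  vc=[55, 40, 16]

OUTCOME = MISS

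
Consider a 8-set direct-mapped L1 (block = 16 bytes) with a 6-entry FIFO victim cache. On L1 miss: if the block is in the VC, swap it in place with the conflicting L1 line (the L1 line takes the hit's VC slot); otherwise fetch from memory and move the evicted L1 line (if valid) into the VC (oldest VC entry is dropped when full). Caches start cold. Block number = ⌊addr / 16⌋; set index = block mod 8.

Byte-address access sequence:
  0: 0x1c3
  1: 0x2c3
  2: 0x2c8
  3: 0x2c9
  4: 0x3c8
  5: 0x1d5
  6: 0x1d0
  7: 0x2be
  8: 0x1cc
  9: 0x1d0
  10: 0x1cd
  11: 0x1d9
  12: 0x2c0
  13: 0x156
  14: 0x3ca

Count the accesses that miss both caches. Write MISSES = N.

#0 0x1c3→b28/s4 MISS; vc=[]
#1 0x2c3→b44/s4 MISS; vc=[28]
#2 0x2c8→b44/s4 L1-HIT; vc=[28]
#3 0x2c9→b44/s4 L1-HIT; vc=[28]
#4 0x3c8→b60/s4 MISS; vc=[28,44]
#5 0x1d5→b29/s5 MISS; vc=[28,44]
#6 0x1d0→b29/s5 L1-HIT; vc=[28,44]
#7 0x2be→b43/s3 MISS; vc=[28,44]
#8 0x1cc→b28/s4 VC-HIT; vc=[60,44]
#9 0x1d0→b29/s5 L1-HIT; vc=[60,44]
#10 0x1cd→b28/s4 L1-HIT; vc=[60,44]
#11 0x1d9→b29/s5 L1-HIT; vc=[60,44]
#12 0x2c0→b44/s4 VC-HIT; vc=[60,28]
#13 0x156→b21/s5 MISS; vc=[60,28,29]
#14 0x3ca→b60/s4 VC-HIT; vc=[44,28,29]

MISSES = 6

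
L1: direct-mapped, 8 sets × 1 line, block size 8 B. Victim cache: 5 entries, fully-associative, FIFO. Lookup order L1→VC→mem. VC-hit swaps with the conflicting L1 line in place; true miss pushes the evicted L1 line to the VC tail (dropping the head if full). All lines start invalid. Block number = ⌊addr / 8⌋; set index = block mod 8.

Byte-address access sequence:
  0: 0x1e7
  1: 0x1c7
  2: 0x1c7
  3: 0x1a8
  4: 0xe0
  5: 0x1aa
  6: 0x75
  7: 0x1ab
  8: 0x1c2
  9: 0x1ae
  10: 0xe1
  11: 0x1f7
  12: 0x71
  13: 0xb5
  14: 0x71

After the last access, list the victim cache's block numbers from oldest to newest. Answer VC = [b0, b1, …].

0: 0x1e7 (blk 60, set 4) → MISS  vc=[]
1: 0x1c7 (blk 56, set 0) → MISS  vc=[]
2: 0x1c7 (blk 56, set 0) → L1-HIT  vc=[]
3: 0x1a8 (blk 53, set 5) → MISS  vc=[]
4: 0xe0 (blk 28, set 4) → MISS  vc=[60]
5: 0x1aa (blk 53, set 5) → L1-HIT  vc=[60]
6: 0x75 (blk 14, set 6) → MISS  vc=[60]
7: 0x1ab (blk 53, set 5) → L1-HIT  vc=[60]
8: 0x1c2 (blk 56, set 0) → L1-HIT  vc=[60]
9: 0x1ae (blk 53, set 5) → L1-HIT  vc=[60]
10: 0xe1 (blk 28, set 4) → L1-HIT  vc=[60]
11: 0x1f7 (blk 62, set 6) → MISS  vc=[60, 14]
12: 0x71 (blk 14, set 6) → VC-HIT  vc=[60, 62]
13: 0xb5 (blk 22, set 6) → MISS  vc=[60, 62, 14]
14: 0x71 (blk 14, set 6) → VC-HIT  vc=[60, 62, 22]

VC = [60, 62, 22]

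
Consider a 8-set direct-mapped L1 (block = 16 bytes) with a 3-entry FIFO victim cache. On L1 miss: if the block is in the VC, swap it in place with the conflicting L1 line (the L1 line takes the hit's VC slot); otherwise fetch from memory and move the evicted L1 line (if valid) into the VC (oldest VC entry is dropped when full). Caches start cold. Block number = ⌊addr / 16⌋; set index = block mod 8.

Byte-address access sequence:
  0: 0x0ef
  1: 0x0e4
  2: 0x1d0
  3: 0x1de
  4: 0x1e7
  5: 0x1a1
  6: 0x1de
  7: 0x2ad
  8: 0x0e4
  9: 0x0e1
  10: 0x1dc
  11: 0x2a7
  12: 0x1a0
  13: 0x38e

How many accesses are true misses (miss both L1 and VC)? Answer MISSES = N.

#0 0xef→b14/s6 MISS; vc=[]
#1 0xe4→b14/s6 L1-HIT; vc=[]
#2 0x1d0→b29/s5 MISS; vc=[]
#3 0x1de→b29/s5 L1-HIT; vc=[]
#4 0x1e7→b30/s6 MISS; vc=[14]
#5 0x1a1→b26/s2 MISS; vc=[14]
#6 0x1de→b29/s5 L1-HIT; vc=[14]
#7 0x2ad→b42/s2 MISS; vc=[14,26]
#8 0xe4→b14/s6 VC-HIT; vc=[30,26]
#9 0xe1→b14/s6 L1-HIT; vc=[30,26]
#10 0x1dc→b29/s5 L1-HIT; vc=[30,26]
#11 0x2a7→b42/s2 L1-HIT; vc=[30,26]
#12 0x1a0→b26/s2 VC-HIT; vc=[30,42]
#13 0x38e→b56/s0 MISS; vc=[30,42]

MISSES = 6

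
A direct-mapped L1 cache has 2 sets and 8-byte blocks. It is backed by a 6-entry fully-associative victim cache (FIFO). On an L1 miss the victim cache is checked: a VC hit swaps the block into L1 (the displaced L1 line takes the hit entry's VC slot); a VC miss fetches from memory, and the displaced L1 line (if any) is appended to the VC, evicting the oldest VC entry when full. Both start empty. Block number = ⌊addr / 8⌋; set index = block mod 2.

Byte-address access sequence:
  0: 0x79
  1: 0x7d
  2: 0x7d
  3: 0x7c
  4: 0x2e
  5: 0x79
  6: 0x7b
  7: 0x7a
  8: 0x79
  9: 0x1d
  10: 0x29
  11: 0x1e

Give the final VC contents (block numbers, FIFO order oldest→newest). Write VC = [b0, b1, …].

VC = [5, 15]

0: 0x79 (blk 15, set 1) → MISS  vc=[]
1: 0x7d (blk 15, set 1) → L1-HIT  vc=[]
2: 0x7d (blk 15, set 1) → L1-HIT  vc=[]
3: 0x7c (blk 15, set 1) → L1-HIT  vc=[]
4: 0x2e (blk 5, set 1) → MISS  vc=[15]
5: 0x79 (blk 15, set 1) → VC-HIT  vc=[5]
6: 0x7b (blk 15, set 1) → L1-HIT  vc=[5]
7: 0x7a (blk 15, set 1) → L1-HIT  vc=[5]
8: 0x79 (blk 15, set 1) → L1-HIT  vc=[5]
9: 0x1d (blk 3, set 1) → MISS  vc=[5, 15]
10: 0x29 (blk 5, set 1) → VC-HIT  vc=[3, 15]
11: 0x1e (blk 3, set 1) → VC-HIT  vc=[5, 15]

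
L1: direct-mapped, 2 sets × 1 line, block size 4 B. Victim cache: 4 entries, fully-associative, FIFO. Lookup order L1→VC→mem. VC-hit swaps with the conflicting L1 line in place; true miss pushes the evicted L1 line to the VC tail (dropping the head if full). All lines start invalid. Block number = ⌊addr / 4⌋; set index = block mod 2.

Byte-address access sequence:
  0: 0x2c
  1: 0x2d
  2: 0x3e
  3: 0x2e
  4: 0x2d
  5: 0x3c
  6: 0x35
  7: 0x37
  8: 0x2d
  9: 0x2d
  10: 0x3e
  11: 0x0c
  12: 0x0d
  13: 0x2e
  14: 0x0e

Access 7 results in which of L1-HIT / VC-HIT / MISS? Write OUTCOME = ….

0: 0x2c (blk 11, set 1) → MISS  vc=[]
1: 0x2d (blk 11, set 1) → L1-HIT  vc=[]
2: 0x3e (blk 15, set 1) → MISS  vc=[11]
3: 0x2e (blk 11, set 1) → VC-HIT  vc=[15]
4: 0x2d (blk 11, set 1) → L1-HIT  vc=[15]
5: 0x3c (blk 15, set 1) → VC-HIT  vc=[11]
6: 0x35 (blk 13, set 1) → MISS  vc=[11, 15]
7: 0x37 (blk 13, set 1) → L1-HIT  vc=[11, 15]
8: 0x2d (blk 11, set 1) → VC-HIT  vc=[13, 15]
9: 0x2d (blk 11, set 1) → L1-HIT  vc=[13, 15]
10: 0x3e (blk 15, set 1) → VC-HIT  vc=[13, 11]
11: 0xc (blk 3, set 1) → MISS  vc=[13, 11, 15]
12: 0xd (blk 3, set 1) → L1-HIT  vc=[13, 11, 15]
13: 0x2e (blk 11, set 1) → VC-HIT  vc=[13, 3, 15]
14: 0xe (blk 3, set 1) → VC-HIT  vc=[13, 11, 15]

OUTCOME = L1-HIT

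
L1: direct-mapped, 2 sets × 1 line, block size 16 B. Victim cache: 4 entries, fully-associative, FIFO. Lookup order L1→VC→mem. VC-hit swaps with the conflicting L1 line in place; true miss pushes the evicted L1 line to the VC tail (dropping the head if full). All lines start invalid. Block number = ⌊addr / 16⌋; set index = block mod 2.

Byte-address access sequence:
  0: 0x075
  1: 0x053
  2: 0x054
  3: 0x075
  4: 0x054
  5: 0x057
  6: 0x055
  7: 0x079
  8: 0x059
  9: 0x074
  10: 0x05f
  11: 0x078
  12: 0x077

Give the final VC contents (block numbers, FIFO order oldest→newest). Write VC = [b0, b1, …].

  [0] addr=0x75 blk=7 s=1: MISS | VC []
  [1] addr=0x53 blk=5 s=1: MISS | VC [7]
  [2] addr=0x54 blk=5 s=1: L1-HIT | VC [7]
  [3] addr=0x75 blk=7 s=1: VC-HIT | VC [5]
  [4] addr=0x54 blk=5 s=1: VC-HIT | VC [7]
  [5] addr=0x57 blk=5 s=1: L1-HIT | VC [7]
  [6] addr=0x55 blk=5 s=1: L1-HIT | VC [7]
  [7] addr=0x79 blk=7 s=1: VC-HIT | VC [5]
  [8] addr=0x59 blk=5 s=1: VC-HIT | VC [7]
  [9] addr=0x74 blk=7 s=1: VC-HIT | VC [5]
  [10] addr=0x5f blk=5 s=1: VC-HIT | VC [7]
  [11] addr=0x78 blk=7 s=1: VC-HIT | VC [5]
  [12] addr=0x77 blk=7 s=1: L1-HIT | VC [5]

VC = [5]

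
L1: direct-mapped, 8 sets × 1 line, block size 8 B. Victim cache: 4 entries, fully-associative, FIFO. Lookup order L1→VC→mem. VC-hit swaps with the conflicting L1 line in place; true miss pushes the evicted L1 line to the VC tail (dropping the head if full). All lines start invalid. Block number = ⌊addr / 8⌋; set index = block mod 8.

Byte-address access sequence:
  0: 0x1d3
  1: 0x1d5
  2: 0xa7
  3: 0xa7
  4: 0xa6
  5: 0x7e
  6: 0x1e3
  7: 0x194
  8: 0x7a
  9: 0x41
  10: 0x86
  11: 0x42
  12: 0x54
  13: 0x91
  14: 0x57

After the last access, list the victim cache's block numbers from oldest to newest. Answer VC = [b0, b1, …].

VC = [58, 16, 50, 18]

#0 0x1d3→b58/s2 MISS; vc=[]
#1 0x1d5→b58/s2 L1-HIT; vc=[]
#2 0xa7→b20/s4 MISS; vc=[]
#3 0xa7→b20/s4 L1-HIT; vc=[]
#4 0xa6→b20/s4 L1-HIT; vc=[]
#5 0x7e→b15/s7 MISS; vc=[]
#6 0x1e3→b60/s4 MISS; vc=[20]
#7 0x194→b50/s2 MISS; vc=[20,58]
#8 0x7a→b15/s7 L1-HIT; vc=[20,58]
#9 0x41→b8/s0 MISS; vc=[20,58]
#10 0x86→b16/s0 MISS; vc=[20,58,8]
#11 0x42→b8/s0 VC-HIT; vc=[20,58,16]
#12 0x54→b10/s2 MISS; vc=[20,58,16,50]
#13 0x91→b18/s2 MISS; vc=[58,16,50,10]
#14 0x57→b10/s2 VC-HIT; vc=[58,16,50,18]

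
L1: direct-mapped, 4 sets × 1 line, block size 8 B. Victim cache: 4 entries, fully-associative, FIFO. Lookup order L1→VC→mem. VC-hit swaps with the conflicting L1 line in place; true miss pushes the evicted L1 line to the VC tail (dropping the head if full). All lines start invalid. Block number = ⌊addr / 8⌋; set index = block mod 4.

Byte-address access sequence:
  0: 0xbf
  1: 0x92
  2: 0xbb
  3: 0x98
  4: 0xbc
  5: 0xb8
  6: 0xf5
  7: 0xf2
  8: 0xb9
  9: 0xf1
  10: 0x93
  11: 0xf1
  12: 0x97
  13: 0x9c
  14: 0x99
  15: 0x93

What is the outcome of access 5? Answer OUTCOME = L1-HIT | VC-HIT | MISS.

0: 0xbf (blk 23, set 3) → MISS  vc=[]
1: 0x92 (blk 18, set 2) → MISS  vc=[]
2: 0xbb (blk 23, set 3) → L1-HIT  vc=[]
3: 0x98 (blk 19, set 3) → MISS  vc=[23]
4: 0xbc (blk 23, set 3) → VC-HIT  vc=[19]
5: 0xb8 (blk 23, set 3) → L1-HIT  vc=[19]
6: 0xf5 (blk 30, set 2) → MISS  vc=[19, 18]
7: 0xf2 (blk 30, set 2) → L1-HIT  vc=[19, 18]
8: 0xb9 (blk 23, set 3) → L1-HIT  vc=[19, 18]
9: 0xf1 (blk 30, set 2) → L1-HIT  vc=[19, 18]
10: 0x93 (blk 18, set 2) → VC-HIT  vc=[19, 30]
11: 0xf1 (blk 30, set 2) → VC-HIT  vc=[19, 18]
12: 0x97 (blk 18, set 2) → VC-HIT  vc=[19, 30]
13: 0x9c (blk 19, set 3) → VC-HIT  vc=[23, 30]
14: 0x99 (blk 19, set 3) → L1-HIT  vc=[23, 30]
15: 0x93 (blk 18, set 2) → L1-HIT  vc=[23, 30]

OUTCOME = L1-HIT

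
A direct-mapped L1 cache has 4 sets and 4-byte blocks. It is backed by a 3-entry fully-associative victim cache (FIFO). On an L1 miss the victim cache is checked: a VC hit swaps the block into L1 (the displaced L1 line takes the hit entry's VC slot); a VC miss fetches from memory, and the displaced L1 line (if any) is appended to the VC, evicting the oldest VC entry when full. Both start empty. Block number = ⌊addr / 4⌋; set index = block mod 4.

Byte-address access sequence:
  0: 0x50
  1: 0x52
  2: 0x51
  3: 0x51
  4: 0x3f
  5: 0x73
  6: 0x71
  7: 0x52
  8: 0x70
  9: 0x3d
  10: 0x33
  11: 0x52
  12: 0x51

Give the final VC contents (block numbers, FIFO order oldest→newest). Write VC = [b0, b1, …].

VC = [12, 28]

  [0] addr=0x50 blk=20 s=0: MISS | VC []
  [1] addr=0x52 blk=20 s=0: L1-HIT | VC []
  [2] addr=0x51 blk=20 s=0: L1-HIT | VC []
  [3] addr=0x51 blk=20 s=0: L1-HIT | VC []
  [4] addr=0x3f blk=15 s=3: MISS | VC []
  [5] addr=0x73 blk=28 s=0: MISS | VC [20]
  [6] addr=0x71 blk=28 s=0: L1-HIT | VC [20]
  [7] addr=0x52 blk=20 s=0: VC-HIT | VC [28]
  [8] addr=0x70 blk=28 s=0: VC-HIT | VC [20]
  [9] addr=0x3d blk=15 s=3: L1-HIT | VC [20]
  [10] addr=0x33 blk=12 s=0: MISS | VC [20, 28]
  [11] addr=0x52 blk=20 s=0: VC-HIT | VC [12, 28]
  [12] addr=0x51 blk=20 s=0: L1-HIT | VC [12, 28]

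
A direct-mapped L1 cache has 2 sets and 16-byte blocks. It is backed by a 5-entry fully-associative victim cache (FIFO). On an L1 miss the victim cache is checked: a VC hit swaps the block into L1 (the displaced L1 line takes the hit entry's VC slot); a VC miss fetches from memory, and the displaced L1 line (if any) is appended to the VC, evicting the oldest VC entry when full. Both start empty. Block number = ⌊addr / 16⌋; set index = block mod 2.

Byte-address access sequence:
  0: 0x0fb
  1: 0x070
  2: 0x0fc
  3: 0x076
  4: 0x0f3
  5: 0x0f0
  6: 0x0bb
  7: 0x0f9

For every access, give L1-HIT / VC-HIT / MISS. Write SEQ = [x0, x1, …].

0: 0xfb (blk 15, set 1) → MISS  vc=[]
1: 0x70 (blk 7, set 1) → MISS  vc=[15]
2: 0xfc (blk 15, set 1) → VC-HIT  vc=[7]
3: 0x76 (blk 7, set 1) → VC-HIT  vc=[15]
4: 0xf3 (blk 15, set 1) → VC-HIT  vc=[7]
5: 0xf0 (blk 15, set 1) → L1-HIT  vc=[7]
6: 0xbb (blk 11, set 1) → MISS  vc=[7, 15]
7: 0xf9 (blk 15, set 1) → VC-HIT  vc=[7, 11]

SEQ = [MISS, MISS, VC-HIT, VC-HIT, VC-HIT, L1-HIT, MISS, VC-HIT]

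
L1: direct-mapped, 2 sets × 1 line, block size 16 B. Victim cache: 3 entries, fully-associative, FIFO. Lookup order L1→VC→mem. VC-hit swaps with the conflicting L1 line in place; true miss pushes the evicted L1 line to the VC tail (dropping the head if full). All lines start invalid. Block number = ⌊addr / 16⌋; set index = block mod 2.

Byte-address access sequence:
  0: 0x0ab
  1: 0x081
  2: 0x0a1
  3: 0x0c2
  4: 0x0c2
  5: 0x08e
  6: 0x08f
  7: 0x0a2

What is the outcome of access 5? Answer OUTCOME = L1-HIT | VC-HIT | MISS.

#0 0xab→b10/s0 MISS; vc=[]
#1 0x81→b8/s0 MISS; vc=[10]
#2 0xa1→b10/s0 VC-HIT; vc=[8]
#3 0xc2→b12/s0 MISS; vc=[8,10]
#4 0xc2→b12/s0 L1-HIT; vc=[8,10]
#5 0x8e→b8/s0 VC-HIT; vc=[12,10]
#6 0x8f→b8/s0 L1-HIT; vc=[12,10]
#7 0xa2→b10/s0 VC-HIT; vc=[12,8]

OUTCOME = VC-HIT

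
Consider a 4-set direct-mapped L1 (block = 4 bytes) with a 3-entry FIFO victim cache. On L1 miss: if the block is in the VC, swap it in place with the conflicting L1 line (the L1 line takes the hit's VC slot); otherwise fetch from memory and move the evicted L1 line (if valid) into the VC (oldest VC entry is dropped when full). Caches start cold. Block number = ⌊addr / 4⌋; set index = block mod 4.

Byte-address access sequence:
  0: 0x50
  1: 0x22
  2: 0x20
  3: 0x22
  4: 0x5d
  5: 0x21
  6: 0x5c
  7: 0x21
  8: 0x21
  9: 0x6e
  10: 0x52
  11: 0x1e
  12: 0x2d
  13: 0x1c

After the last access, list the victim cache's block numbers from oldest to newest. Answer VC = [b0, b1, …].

#0 0x50→b20/s0 MISS; vc=[]
#1 0x22→b8/s0 MISS; vc=[20]
#2 0x20→b8/s0 L1-HIT; vc=[20]
#3 0x22→b8/s0 L1-HIT; vc=[20]
#4 0x5d→b23/s3 MISS; vc=[20]
#5 0x21→b8/s0 L1-HIT; vc=[20]
#6 0x5c→b23/s3 L1-HIT; vc=[20]
#7 0x21→b8/s0 L1-HIT; vc=[20]
#8 0x21→b8/s0 L1-HIT; vc=[20]
#9 0x6e→b27/s3 MISS; vc=[20,23]
#10 0x52→b20/s0 VC-HIT; vc=[8,23]
#11 0x1e→b7/s3 MISS; vc=[8,23,27]
#12 0x2d→b11/s3 MISS; vc=[23,27,7]
#13 0x1c→b7/s3 VC-HIT; vc=[23,27,11]

VC = [23, 27, 11]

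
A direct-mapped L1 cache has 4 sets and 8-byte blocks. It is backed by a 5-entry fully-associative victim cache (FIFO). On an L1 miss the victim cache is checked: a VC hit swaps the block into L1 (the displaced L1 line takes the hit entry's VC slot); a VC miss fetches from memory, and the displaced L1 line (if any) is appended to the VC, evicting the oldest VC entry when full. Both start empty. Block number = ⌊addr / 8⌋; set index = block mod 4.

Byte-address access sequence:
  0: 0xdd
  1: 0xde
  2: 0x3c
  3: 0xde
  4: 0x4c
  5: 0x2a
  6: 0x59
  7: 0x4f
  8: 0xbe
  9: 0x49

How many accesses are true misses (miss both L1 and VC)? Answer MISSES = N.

MISSES = 6

  [0] addr=0xdd blk=27 s=3: MISS | VC []
  [1] addr=0xde blk=27 s=3: L1-HIT | VC []
  [2] addr=0x3c blk=7 s=3: MISS | VC [27]
  [3] addr=0xde blk=27 s=3: VC-HIT | VC [7]
  [4] addr=0x4c blk=9 s=1: MISS | VC [7]
  [5] addr=0x2a blk=5 s=1: MISS | VC [7, 9]
  [6] addr=0x59 blk=11 s=3: MISS | VC [7, 9, 27]
  [7] addr=0x4f blk=9 s=1: VC-HIT | VC [7, 5, 27]
  [8] addr=0xbe blk=23 s=3: MISS | VC [7, 5, 27, 11]
  [9] addr=0x49 blk=9 s=1: L1-HIT | VC [7, 5, 27, 11]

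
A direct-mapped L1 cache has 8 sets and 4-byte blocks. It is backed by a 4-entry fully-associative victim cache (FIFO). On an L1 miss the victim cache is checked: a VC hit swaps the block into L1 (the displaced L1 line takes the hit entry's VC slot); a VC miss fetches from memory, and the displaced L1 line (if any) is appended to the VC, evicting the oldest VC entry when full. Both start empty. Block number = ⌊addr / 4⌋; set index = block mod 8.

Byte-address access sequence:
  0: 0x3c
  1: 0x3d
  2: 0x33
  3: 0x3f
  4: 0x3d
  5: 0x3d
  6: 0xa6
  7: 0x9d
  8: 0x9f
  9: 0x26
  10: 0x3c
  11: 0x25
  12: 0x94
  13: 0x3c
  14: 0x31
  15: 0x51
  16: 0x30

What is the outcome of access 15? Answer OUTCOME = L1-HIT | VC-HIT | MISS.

0: 0x3c (blk 15, set 7) → MISS  vc=[]
1: 0x3d (blk 15, set 7) → L1-HIT  vc=[]
2: 0x33 (blk 12, set 4) → MISS  vc=[]
3: 0x3f (blk 15, set 7) → L1-HIT  vc=[]
4: 0x3d (blk 15, set 7) → L1-HIT  vc=[]
5: 0x3d (blk 15, set 7) → L1-HIT  vc=[]
6: 0xa6 (blk 41, set 1) → MISS  vc=[]
7: 0x9d (blk 39, set 7) → MISS  vc=[15]
8: 0x9f (blk 39, set 7) → L1-HIT  vc=[15]
9: 0x26 (blk 9, set 1) → MISS  vc=[15, 41]
10: 0x3c (blk 15, set 7) → VC-HIT  vc=[39, 41]
11: 0x25 (blk 9, set 1) → L1-HIT  vc=[39, 41]
12: 0x94 (blk 37, set 5) → MISS  vc=[39, 41]
13: 0x3c (blk 15, set 7) → L1-HIT  vc=[39, 41]
14: 0x31 (blk 12, set 4) → L1-HIT  vc=[39, 41]
15: 0x51 (blk 20, set 4) → MISS  vc=[39, 41, 12]
16: 0x30 (blk 12, set 4) → VC-HIT  vc=[39, 41, 20]

OUTCOME = MISS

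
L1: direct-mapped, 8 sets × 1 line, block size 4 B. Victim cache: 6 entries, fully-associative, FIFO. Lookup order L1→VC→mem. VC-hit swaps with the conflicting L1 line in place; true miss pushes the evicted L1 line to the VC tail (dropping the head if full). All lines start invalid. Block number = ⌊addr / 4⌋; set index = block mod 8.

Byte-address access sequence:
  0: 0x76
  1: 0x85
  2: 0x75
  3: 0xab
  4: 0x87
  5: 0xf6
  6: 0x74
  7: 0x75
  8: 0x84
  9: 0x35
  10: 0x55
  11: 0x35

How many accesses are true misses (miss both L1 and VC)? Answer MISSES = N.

0: 0x76 (blk 29, set 5) → MISS  vc=[]
1: 0x85 (blk 33, set 1) → MISS  vc=[]
2: 0x75 (blk 29, set 5) → L1-HIT  vc=[]
3: 0xab (blk 42, set 2) → MISS  vc=[]
4: 0x87 (blk 33, set 1) → L1-HIT  vc=[]
5: 0xf6 (blk 61, set 5) → MISS  vc=[29]
6: 0x74 (blk 29, set 5) → VC-HIT  vc=[61]
7: 0x75 (blk 29, set 5) → L1-HIT  vc=[61]
8: 0x84 (blk 33, set 1) → L1-HIT  vc=[61]
9: 0x35 (blk 13, set 5) → MISS  vc=[61, 29]
10: 0x55 (blk 21, set 5) → MISS  vc=[61, 29, 13]
11: 0x35 (blk 13, set 5) → VC-HIT  vc=[61, 29, 21]

MISSES = 6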